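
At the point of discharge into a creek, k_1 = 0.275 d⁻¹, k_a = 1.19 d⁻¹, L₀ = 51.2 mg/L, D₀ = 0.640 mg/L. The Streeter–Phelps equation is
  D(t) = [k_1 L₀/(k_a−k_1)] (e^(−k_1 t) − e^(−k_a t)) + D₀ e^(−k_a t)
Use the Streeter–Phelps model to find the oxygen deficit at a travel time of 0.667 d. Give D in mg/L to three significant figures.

D ≈ 6.14 mg/L

k_1 L₀/(k_a−k_1) = 0.275×51.2/(1.19−0.275) = 14.08/0.9150 = 15.39 mg/L.
e^(−k_1 t) = e^(−0.275×0.6670) = 0.8324; e^(−k_a t) = e^(−1.19×0.6670) = 0.4522.
D = 15.39 × (0.8324 − 0.4522) + 0.640 × 0.4522 = 5.851 + 0.2894 = 6.141 mg/L.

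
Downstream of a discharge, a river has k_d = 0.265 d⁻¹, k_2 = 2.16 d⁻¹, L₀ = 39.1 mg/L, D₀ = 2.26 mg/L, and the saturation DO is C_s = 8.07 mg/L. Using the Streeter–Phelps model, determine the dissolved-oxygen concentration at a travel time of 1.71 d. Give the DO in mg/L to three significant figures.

k_d L₀/(k_2−k_d) = 0.265×39.1/(2.16−0.265) = 10.36/1.895 = 5.468 mg/L.
e^(−k_d t) = e^(−0.265×1.710) = 0.6356; e^(−k_2 t) = e^(−2.16×1.710) = 0.02488.
D = 5.468 × (0.6356 − 0.02488) + 2.26 × 0.02488 = 3.339 + 0.05623 = 3.396 mg/L.
DO = C_s − D = 8.07 − 3.396 = 4.674 mg/L.

DO ≈ 4.67 mg/L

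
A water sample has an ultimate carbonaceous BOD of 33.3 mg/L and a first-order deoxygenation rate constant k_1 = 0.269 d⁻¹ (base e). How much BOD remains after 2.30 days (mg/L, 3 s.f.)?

L_t = L₀ e^(−k_1 t) = 33.3 × e^(−0.269×2.30) = 33.3 × 0.5386 = 17.94 mg/L.

L ≈ 17.9 mg/L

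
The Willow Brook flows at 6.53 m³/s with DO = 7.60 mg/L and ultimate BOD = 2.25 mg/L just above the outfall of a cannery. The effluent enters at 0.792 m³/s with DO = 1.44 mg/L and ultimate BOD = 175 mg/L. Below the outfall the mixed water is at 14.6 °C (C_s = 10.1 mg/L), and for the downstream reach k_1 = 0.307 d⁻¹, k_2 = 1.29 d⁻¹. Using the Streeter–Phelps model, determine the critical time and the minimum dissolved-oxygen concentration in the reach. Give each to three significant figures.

Mixed DO = (6.53×7.60 + 0.792×1.44)/(6.53+0.792) = 50.77/7.322 = 6.934 mg/L.
Mixed L₀ = (6.53×2.25 + 0.792×175)/(7.322) = 153.3/7.322 = 20.94 mg/L.
Initial deficit D₀ = C_s − DO₀ = 10.1 − 6.934 = 3.166 mg/L.
t_c = (1/0.9830) ln[(1.29/0.307)(1 − 3.166×0.9830/(0.307×20.94))] = 1.017 × ln(2.167) = 0.7868 d.
D_c = (0.307/1.29) × 20.94 × e^(−0.307×0.7868) = 0.2380 × 20.94 × 0.7854 = 3.913 mg/L.
Minimum DO = 10.1 − 3.913 = 6.187 mg/L.

t_c ≈ 0.787 d; minimum DO ≈ 6.19 mg/L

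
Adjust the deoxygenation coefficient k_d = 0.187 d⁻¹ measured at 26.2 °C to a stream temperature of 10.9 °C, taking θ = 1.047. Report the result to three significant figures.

k_d(T₂) = k_d(T₁) · θ^(T₂−T₁) = 0.187 × 1.047^(10.9−26.2)
= 0.187 × 1.047^-15.3 = 0.187 × 0.4952 = 0.09261 d⁻¹.

k_d ≈ 0.0926 d⁻¹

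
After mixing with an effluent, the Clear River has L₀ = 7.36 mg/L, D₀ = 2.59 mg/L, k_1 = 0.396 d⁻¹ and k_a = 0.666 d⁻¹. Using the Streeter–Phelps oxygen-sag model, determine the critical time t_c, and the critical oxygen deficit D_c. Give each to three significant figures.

At the critical point dD/dt = 0, so k_1 L₀ e^(−k_1 t) = k_a D. Substituting D(t) from the Streeter–Phelps equation and solving for t gives
t_c = ln[(k_a/k_1)(1 − D₀(k_a−k_1)/(k_1 L₀))] / (k_a−k_1).
Here k_a−k_1 = 0.2700 d⁻¹ and 1 − D₀(k_a−k_1)/(k_1 L₀) = 1 − 2.59×0.2700/(0.396×7.36) = 0.7601, so
t_c = ln(1.682 × 0.7601) / 0.2700 = 0.2455 / 0.2700 = 0.9094 d.
L(t_c) = L₀ e^(−k_1 t_c) = 7.36 × 0.6976 = 5.134 mg/L, and at the critical point k_a D_c = k_1 L, so D_c = (0.396/0.666) × 5.134 = 3.053 mg/L.

t_c ≈ 0.909 d; D_c ≈ 3.05 mg/L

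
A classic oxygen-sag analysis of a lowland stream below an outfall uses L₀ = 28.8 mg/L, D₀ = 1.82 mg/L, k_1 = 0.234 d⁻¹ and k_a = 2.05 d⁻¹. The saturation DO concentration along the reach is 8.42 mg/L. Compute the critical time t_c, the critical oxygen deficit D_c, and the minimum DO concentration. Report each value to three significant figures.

t_c = [1/(k_a−k_1)] ln[(k_a/k_1)(1 − D₀(k_a−k_1)/(k_1 L₀))]
= [1/(2.05−0.234)] ln[(2.05/0.234)(1 − 1.82×1.816/(0.234×28.8))]
= (1/1.816) ln[8.761 × 0.5096] = 0.5507 × ln(4.464) = 0.5507 × 1.496 = 0.8238 d.
L(t_c) = L₀ e^(−k_1 t_c) = 28.8 × 0.8247 = 23.75 mg/L, and at the critical point k_a D_c = k_1 L, so D_c = (0.234/2.05) × 23.75 = 2.711 mg/L.
Minimum DO = C_s − D_c = 8.42 − 2.711 = 5.709 mg/L.

t_c ≈ 0.824 d; D_c ≈ 2.71 mg/L; min DO ≈ 5.71 mg/L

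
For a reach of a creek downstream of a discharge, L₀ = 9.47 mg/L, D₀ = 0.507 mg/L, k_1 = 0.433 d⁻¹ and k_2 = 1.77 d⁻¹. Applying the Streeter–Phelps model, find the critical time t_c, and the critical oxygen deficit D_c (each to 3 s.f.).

t_c ≈ 0.918 d; D_c ≈ 1.56 mg/L

At the critical point dD/dt = 0, so k_1 L₀ e^(−k_1 t) = k_2 D. Substituting D(t) from the Streeter–Phelps equation and solving for t gives
t_c = ln[(k_2/k_1)(1 − D₀(k_2−k_1)/(k_1 L₀))] / (k_2−k_1).
Here k_2−k_1 = 1.337 d⁻¹ and 1 − D₀(k_2−k_1)/(k_1 L₀) = 1 − 0.507×1.337/(0.433×9.47) = 0.8347, so
t_c = ln(4.088 × 0.8347) / 1.337 = 1.227 / 1.337 = 0.9180 d.
D_c = (k_1/k_2) L₀ e^(−k_1 t_c) = (0.433/1.77) × 9.47 × e^(−0.433×0.9180) = 0.2446 × 9.47 × 0.6720 = 1.557 mg/L.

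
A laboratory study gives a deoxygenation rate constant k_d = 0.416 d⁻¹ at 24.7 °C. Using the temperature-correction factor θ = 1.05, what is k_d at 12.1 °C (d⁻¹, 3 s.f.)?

k_d(T₂) = k_d(T₁) · θ^(T₂−T₁) = 0.416 × 1.05^(12.1−24.7)
= 0.416 × 1.05^-12.6 = 0.416 × 0.5408 = 0.2250 d⁻¹.

k_d ≈ 0.225 d⁻¹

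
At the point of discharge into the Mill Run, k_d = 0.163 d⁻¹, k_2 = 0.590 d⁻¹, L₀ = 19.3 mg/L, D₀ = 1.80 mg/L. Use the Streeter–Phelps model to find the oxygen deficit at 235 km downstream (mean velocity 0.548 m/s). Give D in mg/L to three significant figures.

D ≈ 2.98 mg/L

Travel time t = x/v = 235 km / (0.548 m/s) = 235000 m / 0.548 m/s = 428800 s = 4.963 d.
k_d L₀/(k_2−k_d) = 0.163×19.3/(0.590−0.163) = 3.146/0.4270 = 7.367 mg/L.
e^(−k_d t) = e^(−0.163×4.963) = 0.4453; e^(−k_2 t) = e^(−0.590×4.963) = 0.05348.
D = 7.367 × (0.4453 − 0.05348) + 1.80 × 0.05348 = 2.887 + 0.09627 = 2.983 mg/L.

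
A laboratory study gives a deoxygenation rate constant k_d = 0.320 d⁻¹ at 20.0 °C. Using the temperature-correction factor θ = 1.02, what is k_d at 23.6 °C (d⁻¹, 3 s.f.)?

k_d(T₂) = k_d(T₁) · θ^(T₂−T₁) = 0.320 × 1.02^(23.6−20.0)
= 0.320 × 1.02^3.60 = 0.320 × 1.074 = 0.3436 d⁻¹.

k_d ≈ 0.344 d⁻¹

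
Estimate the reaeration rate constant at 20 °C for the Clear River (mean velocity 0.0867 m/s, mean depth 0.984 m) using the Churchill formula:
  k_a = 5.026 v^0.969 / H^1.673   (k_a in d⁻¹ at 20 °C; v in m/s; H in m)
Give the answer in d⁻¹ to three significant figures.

k_a = 5.026 × 0.0867^0.969 / 0.984^1.673 = 5.026 × 0.09353 / 0.9734 = 0.4829 d⁻¹.

k_a ≈ 0.483 d⁻¹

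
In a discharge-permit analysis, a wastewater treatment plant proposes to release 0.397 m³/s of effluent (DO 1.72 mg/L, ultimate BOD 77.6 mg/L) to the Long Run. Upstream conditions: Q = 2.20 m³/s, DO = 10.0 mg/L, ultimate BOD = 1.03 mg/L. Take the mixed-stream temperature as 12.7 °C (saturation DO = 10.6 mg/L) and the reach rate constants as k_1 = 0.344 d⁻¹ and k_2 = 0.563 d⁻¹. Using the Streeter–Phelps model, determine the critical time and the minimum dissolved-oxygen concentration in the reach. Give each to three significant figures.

t_c ≈ 1.80 d; minimum DO ≈ 6.41 mg/L

Mixed DO = (2.20×10.0 + 0.397×1.72)/(2.20+0.397) = 22.68/2.597 = 8.734 mg/L.
Mixed L₀ = (2.20×1.03 + 0.397×77.6)/(2.597) = 33.07/2.597 = 12.74 mg/L.
Initial deficit D₀ = C_s − DO₀ = 10.6 − 8.734 = 1.866 mg/L.
t_c = (1/0.2190) ln[(0.563/0.344)(1 − 1.866×0.2190/(0.344×12.74))] = 4.566 × ln(1.484) = 1.802 d.
D_c = (0.344/0.563) × 12.74 × e^(−0.344×1.802) = 0.6110 × 12.74 × 0.5379 = 4.186 mg/L.
Minimum DO = 10.6 − 4.186 = 6.414 mg/L.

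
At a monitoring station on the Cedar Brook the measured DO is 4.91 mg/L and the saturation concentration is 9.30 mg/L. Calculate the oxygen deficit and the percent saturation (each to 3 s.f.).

D = C_s − C = 9.30 − 4.91 = 4.39 mg/L.
% saturation = 4.91/9.30 × 100 = 52.8 %.

D ≈ 4.39 mg/L; 52.8 % saturation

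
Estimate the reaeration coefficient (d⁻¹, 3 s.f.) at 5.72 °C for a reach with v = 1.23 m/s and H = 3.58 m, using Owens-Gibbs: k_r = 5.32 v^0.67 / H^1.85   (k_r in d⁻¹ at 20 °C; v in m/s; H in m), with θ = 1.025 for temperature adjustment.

k_r ≈ 0.406 d⁻¹

k_r(20) = 5.32 × 1.23^0.67 / 3.58^1.85 = 5.32 × 1.149 / 10.58 = 0.5774 d⁻¹.
k_r(5.72) = 0.5774 × 1.025^(5.72−20) = 0.5774 × 0.7029 = 0.4058 d⁻¹.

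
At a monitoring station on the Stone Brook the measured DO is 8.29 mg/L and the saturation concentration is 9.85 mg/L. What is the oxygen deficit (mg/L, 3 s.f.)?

D = C_s − C = 9.85 − 8.29 = 1.56 mg/L.

D ≈ 1.56 mg/L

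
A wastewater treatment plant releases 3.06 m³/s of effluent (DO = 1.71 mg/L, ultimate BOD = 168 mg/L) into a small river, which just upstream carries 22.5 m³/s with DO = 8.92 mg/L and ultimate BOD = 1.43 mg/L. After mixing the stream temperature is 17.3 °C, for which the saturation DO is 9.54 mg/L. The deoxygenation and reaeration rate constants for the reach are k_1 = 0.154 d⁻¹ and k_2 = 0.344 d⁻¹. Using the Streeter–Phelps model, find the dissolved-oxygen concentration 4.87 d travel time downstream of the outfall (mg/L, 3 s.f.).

Mixed DO = (22.5×8.92 + 3.06×1.71)/(22.5+3.06) = 205.9/25.56 = 8.057 mg/L.
Mixed L₀ = (22.5×1.43 + 3.06×168)/(25.56) = 546.3/25.56 = 21.37 mg/L.
Initial deficit D₀ = C_s − DO₀ = 9.54 − 8.057 = 1.483 mg/L.
D(4.87) = [0.154×21.37/(0.344−0.154)](e^(−0.154×4.87) − e^(−0.344×4.87)) + 1.483 e^(−0.344×4.87)
= 17.32 × (0.4724 − 0.1873) + 1.483 × 0.1873 = 5.217 mg/L.
DO = 9.54 − 5.217 = 4.323 mg/L.

DO ≈ 4.32 mg/L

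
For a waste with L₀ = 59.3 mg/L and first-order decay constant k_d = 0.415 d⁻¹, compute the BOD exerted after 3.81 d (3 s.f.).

y_t = L₀(1 − e^(−k_d t)) = 59.3 × (1 − e^(−0.415×3.81))
= 59.3 × (1 − 0.2057) = 59.3 × 0.7943 = 47.10 mg/L.

y ≈ 47.1 mg/L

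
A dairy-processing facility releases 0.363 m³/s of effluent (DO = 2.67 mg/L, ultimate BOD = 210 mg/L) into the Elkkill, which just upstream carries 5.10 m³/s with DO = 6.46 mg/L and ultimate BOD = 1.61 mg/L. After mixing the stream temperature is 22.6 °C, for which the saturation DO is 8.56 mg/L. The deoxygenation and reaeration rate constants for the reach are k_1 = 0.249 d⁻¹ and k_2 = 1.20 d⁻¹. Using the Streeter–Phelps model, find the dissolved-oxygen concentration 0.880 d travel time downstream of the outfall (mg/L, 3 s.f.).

DO ≈ 5.90 mg/L

Mixed DO = (5.10×6.46 + 0.363×2.67)/(5.10+0.363) = 33.92/5.463 = 6.208 mg/L.
Mixed L₀ = (5.10×1.61 + 0.363×210)/(5.463) = 84.44/5.463 = 15.46 mg/L.
Initial deficit D₀ = C_s − DO₀ = 8.56 − 6.208 = 2.352 mg/L.
D(0.880) = [0.249×15.46/(1.20−0.249)](e^(−0.249×0.880) − e^(−1.20×0.880)) + 2.352 e^(−1.20×0.880)
= 4.047 × (0.8032 − 0.3478) + 2.352 × 0.3478 = 2.661 mg/L.
DO = 8.56 − 2.661 = 5.899 mg/L.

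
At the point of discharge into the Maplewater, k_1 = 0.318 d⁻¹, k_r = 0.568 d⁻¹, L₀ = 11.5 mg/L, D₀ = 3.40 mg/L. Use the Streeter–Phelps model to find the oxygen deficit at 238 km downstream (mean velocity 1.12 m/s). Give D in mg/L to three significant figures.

Travel time t = x/v = 238 km / (1.12 m/s) = 238000 m / 1.12 m/s = 212500 s = 2.459 d.
k_1 L₀/(k_r−k_1) = 0.318×11.5/(0.568−0.318) = 3.657/0.2500 = 14.63 mg/L.
e^(−k_1 t) = e^(−0.318×2.459) = 0.4574; e^(−k_r t) = e^(−0.568×2.459) = 0.2473.
D = 14.63 × (0.4574 − 0.2473) + 3.40 × 0.2473 = 3.073 + 0.8410 = 3.914 mg/L.

D ≈ 3.91 mg/L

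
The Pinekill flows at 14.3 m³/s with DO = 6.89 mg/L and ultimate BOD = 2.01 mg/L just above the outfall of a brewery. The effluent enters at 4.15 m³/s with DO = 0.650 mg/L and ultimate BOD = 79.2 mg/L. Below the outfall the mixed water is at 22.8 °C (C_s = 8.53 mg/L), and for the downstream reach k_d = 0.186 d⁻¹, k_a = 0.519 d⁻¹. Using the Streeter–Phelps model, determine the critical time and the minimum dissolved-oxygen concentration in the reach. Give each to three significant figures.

t_c ≈ 2.09 d; minimum DO ≈ 3.82 mg/L

Mixed DO = (14.3×6.89 + 4.15×0.650)/(14.3+4.15) = 101.2/18.45 = 5.486 mg/L.
Mixed L₀ = (14.3×2.01 + 4.15×79.2)/(18.45) = 357.4/18.45 = 19.37 mg/L.
Initial deficit D₀ = C_s − DO₀ = 8.53 − 5.486 = 3.044 mg/L.
t_c = (1/0.3330) ln[(0.519/0.186)(1 − 3.044×0.3330/(0.186×19.37))] = 3.003 × ln(2.005) = 2.090 d.
D_c = (0.186/0.519) × 19.37 × e^(−0.186×2.090) = 0.3584 × 19.37 × 0.6779 = 4.707 mg/L.
Minimum DO = 8.53 − 4.707 = 3.823 mg/L.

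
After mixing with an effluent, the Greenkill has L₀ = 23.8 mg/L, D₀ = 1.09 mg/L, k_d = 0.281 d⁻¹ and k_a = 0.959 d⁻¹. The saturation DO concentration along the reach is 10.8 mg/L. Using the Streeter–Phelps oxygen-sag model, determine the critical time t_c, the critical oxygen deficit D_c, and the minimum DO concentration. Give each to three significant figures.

t_c ≈ 1.64 d; D_c ≈ 4.40 mg/L; min DO ≈ 6.40 mg/L

With k_a/k_d = 3.413 and 1 − D₀(k_a−k_d)/(k_d L₀) = 0.8895,
t_c = ln(3.413 × 0.8895) / (0.959 − 0.281) = ln(3.036) / 0.6780 = 1.110/0.6780 = 1.638 d.
L(t_c) = L₀ e^(−k_d t_c) = 23.8 × 0.6311 = 15.02 mg/L, and at the critical point k_a D_c = k_d L, so D_c = (0.281/0.959) × 15.02 = 4.401 mg/L.
Minimum DO = C_s − D_c = 10.8 − 4.401 = 6.399 mg/L.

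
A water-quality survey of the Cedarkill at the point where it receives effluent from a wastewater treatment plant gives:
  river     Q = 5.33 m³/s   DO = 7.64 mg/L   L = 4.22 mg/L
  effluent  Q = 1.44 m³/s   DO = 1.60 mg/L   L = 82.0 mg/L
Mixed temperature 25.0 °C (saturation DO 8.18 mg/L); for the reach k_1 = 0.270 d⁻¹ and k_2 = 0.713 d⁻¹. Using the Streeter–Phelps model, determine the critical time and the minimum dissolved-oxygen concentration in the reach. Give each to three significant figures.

Mixed DO = (5.33×7.64 + 1.44×1.60)/(5.33+1.44) = 43.03/6.770 = 6.355 mg/L.
Mixed L₀ = (5.33×4.22 + 1.44×82.0)/(6.770) = 140.6/6.770 = 20.76 mg/L.
Initial deficit D₀ = C_s − DO₀ = 8.18 − 6.355 = 1.825 mg/L.
t_c = (1/0.4430) ln[(0.713/0.270)(1 − 1.825×0.4430/(0.270×20.76))] = 2.257 × ln(2.260) = 1.841 d.
D_c = (0.270/0.713) × 20.76 × e^(−0.270×1.841) = 0.3787 × 20.76 × 0.6084 = 4.784 mg/L.
Minimum DO = 8.18 − 4.784 = 3.396 mg/L.

t_c ≈ 1.84 d; minimum DO ≈ 3.40 mg/L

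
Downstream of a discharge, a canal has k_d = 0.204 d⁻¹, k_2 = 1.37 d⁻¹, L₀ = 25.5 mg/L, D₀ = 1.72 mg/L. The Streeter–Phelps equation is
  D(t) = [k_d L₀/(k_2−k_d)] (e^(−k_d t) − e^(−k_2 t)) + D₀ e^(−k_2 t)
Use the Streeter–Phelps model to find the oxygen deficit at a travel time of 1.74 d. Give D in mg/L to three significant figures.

D ≈ 2.88 mg/L

k_d L₀/(k_2−k_d) = 0.204×25.5/(1.37−0.204) = 5.202/1.166 = 4.461 mg/L.
e^(−k_d t) = e^(−0.204×1.740) = 0.7012; e^(−k_2 t) = e^(−1.37×1.740) = 0.09220.
D = 4.461 × (0.7012 − 0.09220) + 1.72 × 0.09220 = 2.717 + 0.1586 = 2.876 mg/L.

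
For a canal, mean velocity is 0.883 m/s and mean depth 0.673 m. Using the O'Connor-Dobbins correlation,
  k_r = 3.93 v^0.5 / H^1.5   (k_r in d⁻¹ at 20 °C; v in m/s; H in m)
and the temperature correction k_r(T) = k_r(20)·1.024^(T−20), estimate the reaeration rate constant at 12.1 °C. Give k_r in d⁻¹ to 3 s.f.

k_r ≈ 5.55 d⁻¹

k_r(20) = 3.93 × 0.883^0.5 / 0.673^1.5 = 3.93 × 0.9397 / 0.5521 = 6.689 d⁻¹.
k_r(12.1) = 6.689 × 1.024^(12.1−20) = 6.689 × 0.8291 = 5.546 d⁻¹.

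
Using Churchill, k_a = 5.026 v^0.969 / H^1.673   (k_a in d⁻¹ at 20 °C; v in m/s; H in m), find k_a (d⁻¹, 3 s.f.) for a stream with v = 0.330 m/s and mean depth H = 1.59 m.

k_a ≈ 0.790 d⁻¹

k_a = 5.026 × 0.330^0.969 / 1.59^1.673 = 5.026 × 0.3415 / 2.172 = 0.7902 d⁻¹.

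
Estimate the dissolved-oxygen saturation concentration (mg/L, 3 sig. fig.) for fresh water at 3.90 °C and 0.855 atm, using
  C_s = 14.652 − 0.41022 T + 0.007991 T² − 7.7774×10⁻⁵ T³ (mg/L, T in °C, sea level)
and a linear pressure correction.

At sea level: C_s = 14.652 − 0.41022×3.90 + 0.007991×3.90² − 7.7774×10⁻⁵×3.90³ = 13.17 mg/L.
Pressure correction: C_s' = 13.17 × 0.855 = 11.26 mg/L.

C_s ≈ 11.3 mg/L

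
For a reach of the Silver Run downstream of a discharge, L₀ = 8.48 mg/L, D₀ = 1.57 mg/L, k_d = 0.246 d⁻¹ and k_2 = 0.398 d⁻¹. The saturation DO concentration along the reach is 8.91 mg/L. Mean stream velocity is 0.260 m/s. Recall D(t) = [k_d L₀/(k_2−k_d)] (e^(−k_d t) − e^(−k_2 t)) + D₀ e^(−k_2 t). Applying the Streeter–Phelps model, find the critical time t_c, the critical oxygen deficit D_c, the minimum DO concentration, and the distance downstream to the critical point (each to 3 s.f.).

With k_2/k_d = 1.618 and 1 − D₀(k_2−k_d)/(k_d L₀) = 0.8856,
t_c = ln(1.618 × 0.8856) / (0.398 − 0.246) = ln(1.433) / 0.1520 = 0.3596/0.1520 = 2.366 d.
L(t_c) = L₀ e^(−k_d t_c) = 8.48 × 0.5588 = 4.738 mg/L, and at the critical point k_2 D_c = k_d L, so D_c = (0.246/0.398) × 4.738 = 2.929 mg/L.
Minimum DO = C_s − D_c = 8.91 − 2.929 = 5.981 mg/L.
x_c = v t_c = 0.260 m/s × 2.366 d × 86400 s/d = 53150 m ≈ 53.2 km.

t_c ≈ 2.37 d; D_c ≈ 2.93 mg/L; min DO ≈ 5.98 mg/L; x_c ≈ 53.2 km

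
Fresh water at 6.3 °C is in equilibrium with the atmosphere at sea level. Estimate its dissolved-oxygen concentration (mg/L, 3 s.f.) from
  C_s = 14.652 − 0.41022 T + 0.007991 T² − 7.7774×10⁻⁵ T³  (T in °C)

C_s ≈ 12.4 mg/L

C_s = 14.652 − 0.41022×6.3 + 0.007991×6.3² − 7.7774×10⁻⁵×6.3³ = 12.37 mg/L.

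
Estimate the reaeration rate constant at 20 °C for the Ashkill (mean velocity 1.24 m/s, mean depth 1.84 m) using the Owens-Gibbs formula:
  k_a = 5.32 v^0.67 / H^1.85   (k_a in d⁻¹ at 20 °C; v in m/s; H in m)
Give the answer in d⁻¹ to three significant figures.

k_a ≈ 1.99 d⁻¹

k_a = 5.32 × 1.24^0.67 / 1.84^1.85 = 5.32 × 1.155 / 3.090 = 1.989 d⁻¹.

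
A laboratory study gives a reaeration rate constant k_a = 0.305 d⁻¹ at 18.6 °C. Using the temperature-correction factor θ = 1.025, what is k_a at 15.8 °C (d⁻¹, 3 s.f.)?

k_a(T₂) = k_a(T₁) · θ^(T₂−T₁) = 0.305 × 1.025^(15.8−18.6)
= 0.305 × 1.025^-2.80 = 0.305 × 0.9332 = 0.2846 d⁻¹.

k_a ≈ 0.285 d⁻¹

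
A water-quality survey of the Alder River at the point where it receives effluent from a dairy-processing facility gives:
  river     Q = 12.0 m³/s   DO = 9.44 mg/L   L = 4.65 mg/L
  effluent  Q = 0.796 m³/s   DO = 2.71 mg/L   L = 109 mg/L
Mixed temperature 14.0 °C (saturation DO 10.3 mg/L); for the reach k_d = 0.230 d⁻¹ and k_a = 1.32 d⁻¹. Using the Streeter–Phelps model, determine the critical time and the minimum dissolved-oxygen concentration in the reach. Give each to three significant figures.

t_c ≈ 0.883 d; minimum DO ≈ 8.72 mg/L

Mixed DO = (12.0×9.44 + 0.796×2.71)/(12.0+0.796) = 115.4/12.80 = 9.021 mg/L.
Mixed L₀ = (12.0×4.65 + 0.796×109)/(12.80) = 142.6/12.80 = 11.14 mg/L.
Initial deficit D₀ = C_s − DO₀ = 10.3 − 9.021 = 1.279 mg/L.
t_c = (1/1.090) ln[(1.32/0.230)(1 − 1.279×1.090/(0.230×11.14))] = 0.9174 × ln(2.618) = 0.8828 d.
D_c = (0.230/1.32) × 11.14 × e^(−0.230×0.8828) = 0.1742 × 11.14 × 0.8162 = 1.585 mg/L.
Minimum DO = 10.3 − 1.585 = 8.715 mg/L.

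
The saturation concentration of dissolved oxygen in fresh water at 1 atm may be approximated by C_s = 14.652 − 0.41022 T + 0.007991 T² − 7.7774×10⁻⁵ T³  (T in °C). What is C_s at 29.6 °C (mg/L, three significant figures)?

C_s = 14.652 − 0.41022×29.6 + 0.007991×29.6² − 7.7774×10⁻⁵×29.6³ = 7.494 mg/L.

C_s ≈ 7.49 mg/L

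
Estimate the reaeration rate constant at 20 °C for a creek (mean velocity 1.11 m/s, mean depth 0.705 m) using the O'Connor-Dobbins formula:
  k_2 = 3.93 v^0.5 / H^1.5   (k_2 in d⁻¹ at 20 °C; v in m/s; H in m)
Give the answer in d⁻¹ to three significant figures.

k_2 = 3.93 × 1.11^0.5 / 0.705^1.5 = 3.93 × 1.054 / 0.5919 = 6.995 d⁻¹.

k_2 ≈ 6.99 d⁻¹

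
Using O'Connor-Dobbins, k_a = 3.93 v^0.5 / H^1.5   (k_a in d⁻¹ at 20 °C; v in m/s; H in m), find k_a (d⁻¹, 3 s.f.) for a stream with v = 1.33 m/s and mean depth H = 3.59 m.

k_a = 3.93 × 1.33^0.5 / 3.59^1.5 = 3.93 × 1.153 / 6.802 = 0.6663 d⁻¹.

k_a ≈ 0.666 d⁻¹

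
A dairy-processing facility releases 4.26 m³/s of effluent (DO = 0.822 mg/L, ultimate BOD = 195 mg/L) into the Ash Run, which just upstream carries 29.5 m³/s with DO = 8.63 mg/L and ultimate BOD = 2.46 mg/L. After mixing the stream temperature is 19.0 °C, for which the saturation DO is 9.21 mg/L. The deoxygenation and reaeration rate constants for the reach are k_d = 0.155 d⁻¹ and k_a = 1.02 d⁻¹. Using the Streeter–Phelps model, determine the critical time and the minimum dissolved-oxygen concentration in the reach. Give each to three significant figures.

t_c ≈ 1.72 d; minimum DO ≈ 6.10 mg/L

Mixed DO = (29.5×8.63 + 4.26×0.822)/(29.5+4.26) = 258.1/33.76 = 7.645 mg/L.
Mixed L₀ = (29.5×2.46 + 4.26×195)/(33.76) = 903.3/33.76 = 26.76 mg/L.
Initial deficit D₀ = C_s − DO₀ = 9.21 − 7.645 = 1.565 mg/L.
t_c = (1/0.8650) ln[(1.02/0.155)(1 − 1.565×0.8650/(0.155×26.76))] = 1.156 × ln(4.432) = 1.721 d.
D_c = (0.155/1.02) × 26.76 × e^(−0.155×1.721) = 0.1520 × 26.76 × 0.7658 = 3.114 mg/L.
Minimum DO = 9.21 − 3.114 = 6.096 mg/L.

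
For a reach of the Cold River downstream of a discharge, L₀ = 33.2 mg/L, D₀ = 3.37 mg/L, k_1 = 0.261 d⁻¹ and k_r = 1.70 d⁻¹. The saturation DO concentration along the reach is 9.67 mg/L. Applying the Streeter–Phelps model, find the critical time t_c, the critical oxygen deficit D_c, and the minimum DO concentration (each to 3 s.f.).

t_c ≈ 0.732 d; D_c ≈ 4.21 mg/L; min DO ≈ 5.46 mg/L

With k_r/k_1 = 6.513 and 1 − D₀(k_r−k_1)/(k_1 L₀) = 0.4404,
t_c = ln(6.513 × 0.4404) / (1.70 − 0.261) = ln(2.868) / 1.439 = 1.054/1.439 = 0.7322 d.
D_c = (k_1/k_r) L₀ e^(−k_1 t_c) = (0.261/1.70) × 33.2 × e^(−0.261×0.7322) = 0.1535 × 33.2 × 0.8260 = 4.210 mg/L.
Minimum DO = C_s − D_c = 9.67 − 4.210 = 5.460 mg/L.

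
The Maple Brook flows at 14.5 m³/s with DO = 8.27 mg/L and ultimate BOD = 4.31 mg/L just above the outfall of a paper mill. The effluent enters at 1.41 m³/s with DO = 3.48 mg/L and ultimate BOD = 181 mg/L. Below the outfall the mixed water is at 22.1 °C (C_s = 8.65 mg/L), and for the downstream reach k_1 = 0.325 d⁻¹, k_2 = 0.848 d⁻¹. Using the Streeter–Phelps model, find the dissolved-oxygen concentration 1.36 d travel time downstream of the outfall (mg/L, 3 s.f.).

Mixed DO = (14.5×8.27 + 1.41×3.48)/(14.5+1.41) = 124.8/15.91 = 7.845 mg/L.
Mixed L₀ = (14.5×4.31 + 1.41×181)/(15.91) = 317.7/15.91 = 19.97 mg/L.
Initial deficit D₀ = C_s − DO₀ = 8.65 − 7.845 = 0.8045 mg/L.
D(1.36) = [0.325×19.97/(0.848−0.325)](e^(−0.325×1.36) − e^(−0.848×1.36)) + 0.8045 e^(−0.848×1.36)
= 12.41 × (0.6427 − 0.3156) + 0.8045 × 0.3156 = 4.313 mg/L.
DO = 8.65 − 4.313 = 4.337 mg/L.

DO ≈ 4.34 mg/L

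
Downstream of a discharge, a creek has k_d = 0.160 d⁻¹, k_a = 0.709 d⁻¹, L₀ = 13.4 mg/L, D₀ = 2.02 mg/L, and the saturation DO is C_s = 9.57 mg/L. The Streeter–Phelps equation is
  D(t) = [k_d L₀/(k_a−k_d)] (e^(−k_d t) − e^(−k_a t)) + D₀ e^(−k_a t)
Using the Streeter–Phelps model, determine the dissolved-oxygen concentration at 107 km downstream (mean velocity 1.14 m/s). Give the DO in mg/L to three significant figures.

Travel time t = x/v = 107 km / (1.14 m/s) = 107000 m / 1.14 m/s = 93860 s = 1.086 d.
k_d L₀/(k_a−k_d) = 0.160×13.4/(0.709−0.160) = 2.144/0.5490 = 3.905 mg/L.
e^(−k_d t) = e^(−0.160×1.086) = 0.8405; e^(−k_a t) = e^(−0.709×1.086) = 0.4629.
D = 3.905 × (0.8405 − 0.4629) + 2.02 × 0.4629 = 1.474 + 0.9351 = 2.409 mg/L.
DO = C_s − D = 9.57 − 2.409 = 7.161 mg/L.

DO ≈ 7.16 mg/L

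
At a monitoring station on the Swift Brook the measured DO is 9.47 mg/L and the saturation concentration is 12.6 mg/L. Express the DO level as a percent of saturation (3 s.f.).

% saturation = C/C_s × 100 = 9.47/12.6 × 100 = 75.2 %.

75.2 % saturation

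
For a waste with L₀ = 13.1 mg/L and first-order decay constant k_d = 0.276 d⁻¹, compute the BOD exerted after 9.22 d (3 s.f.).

y_t = L₀(1 − e^(−k_d t)) = 13.1 × (1 − e^(−0.276×9.22))
= 13.1 × (1 − 0.07850) = 13.1 × 0.9215 = 12.07 mg/L.

y ≈ 12.1 mg/L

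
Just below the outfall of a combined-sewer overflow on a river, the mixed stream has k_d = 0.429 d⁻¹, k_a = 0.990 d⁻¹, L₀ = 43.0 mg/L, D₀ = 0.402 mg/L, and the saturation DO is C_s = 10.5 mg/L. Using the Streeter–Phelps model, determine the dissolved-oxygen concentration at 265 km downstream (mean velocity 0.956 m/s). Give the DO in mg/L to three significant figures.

DO ≈ 3.55 mg/L

Travel time t = x/v = 265 km / (0.956 m/s) = 265000 m / 0.956 m/s = 277200 s = 3.208 d.
k_d L₀/(k_a−k_d) = 0.429×43.0/(0.990−0.429) = 18.45/0.5610 = 32.88 mg/L.
e^(−k_d t) = e^(−0.429×3.208) = 0.2525; e^(−k_a t) = e^(−0.990×3.208) = 0.04174.
D = 32.88 × (0.2525 − 0.04174) + 0.402 × 0.04174 = 6.930 + 0.01678 = 6.947 mg/L.
DO = C_s − D = 10.5 − 6.947 = 3.553 mg/L.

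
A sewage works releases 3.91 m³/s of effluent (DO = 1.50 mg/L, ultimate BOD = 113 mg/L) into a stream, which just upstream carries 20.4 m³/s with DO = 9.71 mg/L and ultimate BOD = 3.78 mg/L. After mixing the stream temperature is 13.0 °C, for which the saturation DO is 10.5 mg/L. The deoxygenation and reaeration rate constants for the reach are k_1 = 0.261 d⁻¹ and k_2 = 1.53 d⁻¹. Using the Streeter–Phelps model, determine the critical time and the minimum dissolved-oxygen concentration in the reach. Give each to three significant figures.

Mixed DO = (20.4×9.71 + 3.91×1.50)/(20.4+3.91) = 203.9/24.31 = 8.390 mg/L.
Mixed L₀ = (20.4×3.78 + 3.91×113)/(24.31) = 518.9/24.31 = 21.35 mg/L.
Initial deficit D₀ = C_s − DO₀ = 10.5 − 8.390 = 2.110 mg/L.
t_c = (1/1.269) ln[(1.53/0.261)(1 − 2.110×1.269/(0.261×21.35))] = 0.7880 × ln(3.044) = 0.8773 d.
D_c = (0.261/1.53) × 21.35 × e^(−0.261×0.8773) = 0.1706 × 21.35 × 0.7954 = 2.896 mg/L.
Minimum DO = 10.5 − 2.896 = 7.604 mg/L.

t_c ≈ 0.877 d; minimum DO ≈ 7.60 mg/L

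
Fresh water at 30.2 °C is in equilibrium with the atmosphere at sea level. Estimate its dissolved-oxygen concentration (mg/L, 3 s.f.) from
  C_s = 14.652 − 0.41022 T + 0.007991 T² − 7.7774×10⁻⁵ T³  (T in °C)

C_s = 14.652 − 0.41022×30.2 + 0.007991×30.2² − 7.7774×10⁻⁵×30.2³ = 7.409 mg/L.

C_s ≈ 7.41 mg/L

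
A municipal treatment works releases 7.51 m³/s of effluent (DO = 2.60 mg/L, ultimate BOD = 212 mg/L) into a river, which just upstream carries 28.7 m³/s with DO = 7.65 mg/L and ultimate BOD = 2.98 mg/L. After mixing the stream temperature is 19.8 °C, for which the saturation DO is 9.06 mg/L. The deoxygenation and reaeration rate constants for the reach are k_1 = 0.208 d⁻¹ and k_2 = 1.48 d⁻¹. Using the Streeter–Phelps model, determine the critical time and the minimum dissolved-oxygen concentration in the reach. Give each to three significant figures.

Mixed DO = (28.7×7.65 + 7.51×2.60)/(28.7+7.51) = 239.1/36.21 = 6.603 mg/L.
Mixed L₀ = (28.7×2.98 + 7.51×212)/(36.21) = 1678/36.21 = 46.33 mg/L.
Initial deficit D₀ = C_s − DO₀ = 9.06 − 6.603 = 2.457 mg/L.
t_c = (1/1.272) ln[(1.48/0.208)(1 − 2.457×1.272/(0.208×46.33))] = 0.7862 × ln(4.807) = 1.234 d.
D_c = (0.208/1.48) × 46.33 × e^(−0.208×1.234) = 0.1405 × 46.33 × 0.7736 = 5.037 mg/L.
Minimum DO = 9.06 − 5.037 = 4.023 mg/L.

t_c ≈ 1.23 d; minimum DO ≈ 4.02 mg/L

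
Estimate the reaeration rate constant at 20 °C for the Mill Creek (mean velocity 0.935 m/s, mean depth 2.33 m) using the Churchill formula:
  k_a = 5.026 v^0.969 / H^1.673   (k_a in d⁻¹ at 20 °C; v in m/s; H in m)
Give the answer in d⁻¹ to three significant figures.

k_a ≈ 1.14 d⁻¹

k_a = 5.026 × 0.935^0.969 / 2.33^1.673 = 5.026 × 0.9370 / 4.117 = 1.144 d⁻¹.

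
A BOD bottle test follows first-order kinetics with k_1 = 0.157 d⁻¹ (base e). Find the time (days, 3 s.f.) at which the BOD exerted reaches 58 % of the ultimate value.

t ≈ 5.53 d

y/L₀ = 1 − e^(−k_1 t) = 0.58 ⇒ e^(−k_1 t) = 0.420
t = −ln(0.420) / 0.157 = 0.8675 / 0.157 = 5.525 d.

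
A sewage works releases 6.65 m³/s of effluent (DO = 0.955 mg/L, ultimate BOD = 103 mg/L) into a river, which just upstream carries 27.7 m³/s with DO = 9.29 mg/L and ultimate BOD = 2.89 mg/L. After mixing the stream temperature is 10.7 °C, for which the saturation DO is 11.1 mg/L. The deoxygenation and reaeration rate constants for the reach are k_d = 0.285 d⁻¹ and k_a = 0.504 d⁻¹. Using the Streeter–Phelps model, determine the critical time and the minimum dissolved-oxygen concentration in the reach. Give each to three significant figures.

t_c ≈ 2.03 d; minimum DO ≈ 4.04 mg/L

Mixed DO = (27.7×9.29 + 6.65×0.955)/(27.7+6.65) = 263.7/34.35 = 7.676 mg/L.
Mixed L₀ = (27.7×2.89 + 6.65×103)/(34.35) = 765.0/34.35 = 22.27 mg/L.
Initial deficit D₀ = C_s − DO₀ = 11.1 − 7.676 = 3.424 mg/L.
t_c = (1/0.2190) ln[(0.504/0.285)(1 − 3.424×0.2190/(0.285×22.27))] = 4.566 × ln(1.560) = 2.029 d.
D_c = (0.285/0.504) × 22.27 × e^(−0.285×2.029) = 0.5655 × 22.27 × 0.5608 = 7.063 mg/L.
Minimum DO = 11.1 − 7.063 = 4.037 mg/L.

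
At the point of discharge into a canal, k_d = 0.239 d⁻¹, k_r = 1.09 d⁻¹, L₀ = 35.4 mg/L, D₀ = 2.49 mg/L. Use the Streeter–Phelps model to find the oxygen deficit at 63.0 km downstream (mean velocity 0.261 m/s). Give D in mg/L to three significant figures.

D ≈ 4.74 mg/L

Travel time t = x/v = 63.0 km / (0.261 m/s) = 63000 m / 0.261 m/s = 241400 s = 2.794 d.
k_d L₀/(k_r−k_d) = 0.239×35.4/(1.09−0.239) = 8.461/0.8510 = 9.942 mg/L.
e^(−k_d t) = e^(−0.239×2.794) = 0.5129; e^(−k_r t) = e^(−1.09×2.794) = 0.04759.
D = 9.942 × (0.5129 − 0.04759) + 2.49 × 0.04759 = 4.626 + 0.1185 = 4.744 mg/L.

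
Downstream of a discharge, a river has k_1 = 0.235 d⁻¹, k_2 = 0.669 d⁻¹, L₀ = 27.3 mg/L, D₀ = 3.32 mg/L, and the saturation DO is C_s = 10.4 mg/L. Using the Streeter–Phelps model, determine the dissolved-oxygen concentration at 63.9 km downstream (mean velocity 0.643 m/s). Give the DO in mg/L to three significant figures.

DO ≈ 4.43 mg/L

Travel time t = x/v = 63.9 km / (0.643 m/s) = 63900 m / 0.643 m/s = 99380 s = 1.150 d.
k_1 L₀/(k_2−k_1) = 0.235×27.3/(0.669−0.235) = 6.415/0.4340 = 14.78 mg/L.
e^(−k_1 t) = e^(−0.235×1.150) = 0.7632; e^(−k_2 t) = e^(−0.669×1.150) = 0.4632.
D = 14.78 × (0.7632 − 0.4632) + 3.32 × 0.4632 = 4.433 + 1.538 = 5.971 mg/L.
DO = C_s − D = 10.4 − 5.971 = 4.429 mg/L.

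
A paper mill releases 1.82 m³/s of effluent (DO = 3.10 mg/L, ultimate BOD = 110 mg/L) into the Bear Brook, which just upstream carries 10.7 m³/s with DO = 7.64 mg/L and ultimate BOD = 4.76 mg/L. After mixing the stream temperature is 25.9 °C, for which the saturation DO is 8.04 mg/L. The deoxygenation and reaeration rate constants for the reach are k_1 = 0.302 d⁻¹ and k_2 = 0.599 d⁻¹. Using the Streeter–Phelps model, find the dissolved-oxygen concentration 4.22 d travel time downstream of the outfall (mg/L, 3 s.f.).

DO ≈ 3.88 mg/L

Mixed DO = (10.7×7.64 + 1.82×3.10)/(10.7+1.82) = 87.39/12.52 = 6.980 mg/L.
Mixed L₀ = (10.7×4.76 + 1.82×110)/(12.52) = 251.1/12.52 = 20.06 mg/L.
Initial deficit D₀ = C_s − DO₀ = 8.04 − 6.980 = 1.060 mg/L.
D(4.22) = [0.302×20.06/(0.599−0.302)](e^(−0.302×4.22) − e^(−0.599×4.22)) + 1.060 e^(−0.599×4.22)
= 20.40 × (0.2796 − 0.07984) + 1.060 × 0.07984 = 4.159 mg/L.
DO = 8.04 − 4.159 = 3.881 mg/L.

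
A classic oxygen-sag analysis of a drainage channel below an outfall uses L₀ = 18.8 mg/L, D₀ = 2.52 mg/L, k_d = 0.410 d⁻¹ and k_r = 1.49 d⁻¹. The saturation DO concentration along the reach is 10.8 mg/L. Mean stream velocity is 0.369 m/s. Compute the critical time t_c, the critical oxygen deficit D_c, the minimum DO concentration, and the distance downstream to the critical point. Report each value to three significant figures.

At the critical point dD/dt = 0, so k_d L₀ e^(−k_d t) = k_r D. Substituting D(t) from the Streeter–Phelps equation and solving for t gives
t_c = ln[(k_r/k_d)(1 − D₀(k_r−k_d)/(k_d L₀))] / (k_r−k_d).
Here k_r−k_d = 1.080 d⁻¹ and 1 − D₀(k_r−k_d)/(k_d L₀) = 1 − 2.52×1.080/(0.410×18.8) = 0.6469, so
t_c = ln(3.634 × 0.6469) / 1.080 = 0.8548 / 1.080 = 0.7915 d.
L(t_c) = L₀ e^(−k_d t_c) = 18.8 × 0.7229 = 13.59 mg/L, and at the critical point k_r D_c = k_d L, so D_c = (0.410/1.49) × 13.59 = 3.740 mg/L.
Minimum DO = C_s − D_c = 10.8 − 3.740 = 7.060 mg/L.
x_c = v t_c = 0.369 m/s × 0.7915 d × 86400 s/d = 25230 m ≈ 25.2 km.

t_c ≈ 0.792 d; D_c ≈ 3.74 mg/L; min DO ≈ 7.06 mg/L; x_c ≈ 25.2 km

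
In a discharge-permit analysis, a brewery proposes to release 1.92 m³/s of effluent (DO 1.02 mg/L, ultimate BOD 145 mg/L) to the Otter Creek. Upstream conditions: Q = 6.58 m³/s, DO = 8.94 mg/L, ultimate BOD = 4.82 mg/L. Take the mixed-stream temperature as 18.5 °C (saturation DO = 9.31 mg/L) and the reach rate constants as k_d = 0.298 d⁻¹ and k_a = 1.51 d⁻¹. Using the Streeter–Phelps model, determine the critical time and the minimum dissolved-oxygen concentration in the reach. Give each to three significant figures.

t_c ≈ 1.11 d; minimum DO ≈ 4.14 mg/L

Mixed DO = (6.58×8.94 + 1.92×1.02)/(6.58+1.92) = 60.78/8.500 = 7.151 mg/L.
Mixed L₀ = (6.58×4.82 + 1.92×145)/(8.500) = 310.1/8.500 = 36.48 mg/L.
Initial deficit D₀ = C_s − DO₀ = 9.31 − 7.151 = 2.159 mg/L.
t_c = (1/1.212) ln[(1.51/0.298)(1 − 2.159×1.212/(0.298×36.48))] = 0.8251 × ln(3.848) = 1.112 d.
D_c = (0.298/1.51) × 36.48 × e^(−0.298×1.112) = 0.1974 × 36.48 × 0.7180 = 5.170 mg/L.
Minimum DO = 9.31 − 5.170 = 4.140 mg/L.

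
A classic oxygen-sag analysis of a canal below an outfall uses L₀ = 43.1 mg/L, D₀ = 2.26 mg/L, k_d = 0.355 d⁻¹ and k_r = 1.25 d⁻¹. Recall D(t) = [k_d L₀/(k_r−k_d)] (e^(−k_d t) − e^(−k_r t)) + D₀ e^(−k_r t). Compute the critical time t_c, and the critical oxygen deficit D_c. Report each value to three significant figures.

t_c ≈ 1.25 d; D_c ≈ 7.86 mg/L

With k_r/k_d = 3.521 and 1 − D₀(k_r−k_d)/(k_d L₀) = 0.8678,
t_c = ln(3.521 × 0.8678) / (1.25 − 0.355) = ln(3.056) / 0.8950 = 1.117/0.8950 = 1.248 d.
D_c = (k_d/k_r) L₀ e^(−k_d t_c) = (0.355/1.25) × 43.1 × e^(−0.355×1.248) = 0.2840 × 43.1 × 0.6421 = 7.859 mg/L.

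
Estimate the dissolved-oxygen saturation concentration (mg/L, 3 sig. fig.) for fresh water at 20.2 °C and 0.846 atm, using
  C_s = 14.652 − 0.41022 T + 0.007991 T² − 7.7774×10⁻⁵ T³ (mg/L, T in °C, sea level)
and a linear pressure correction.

C_s ≈ 7.60 mg/L

At sea level: C_s = 14.652 − 0.41022×20.2 + 0.007991×20.2² − 7.7774×10⁻⁵×20.2³ = 8.985 mg/L.
Pressure correction: C_s' = 8.985 × 0.846 = 7.601 mg/L.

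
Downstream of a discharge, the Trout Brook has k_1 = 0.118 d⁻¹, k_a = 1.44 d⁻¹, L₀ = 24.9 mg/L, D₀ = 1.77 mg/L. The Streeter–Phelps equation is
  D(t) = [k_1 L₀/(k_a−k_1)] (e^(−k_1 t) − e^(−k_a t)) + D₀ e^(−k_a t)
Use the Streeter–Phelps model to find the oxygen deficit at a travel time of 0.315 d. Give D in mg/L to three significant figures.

k_1 L₀/(k_a−k_1) = 0.118×24.9/(1.44−0.118) = 2.938/1.322 = 2.223 mg/L.
e^(−k_1 t) = e^(−0.118×0.3150) = 0.9635; e^(−k_a t) = e^(−1.44×0.3150) = 0.6353.
D = 2.223 × (0.9635 − 0.6353) + 1.77 × 0.6353 = 0.7294 + 1.125 = 1.854 mg/L.

D ≈ 1.85 mg/L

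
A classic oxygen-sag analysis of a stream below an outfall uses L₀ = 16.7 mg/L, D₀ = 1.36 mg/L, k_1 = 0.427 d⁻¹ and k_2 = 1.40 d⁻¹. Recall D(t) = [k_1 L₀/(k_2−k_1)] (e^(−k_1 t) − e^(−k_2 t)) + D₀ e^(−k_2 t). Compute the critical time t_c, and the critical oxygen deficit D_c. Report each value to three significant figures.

t_c ≈ 1.01 d; D_c ≈ 3.31 mg/L

t_c = [1/(k_2−k_1)] ln[(k_2/k_1)(1 − D₀(k_2−k_1)/(k_1 L₀))]
= [1/(1.40−0.427)] ln[(1.40/0.427)(1 − 1.36×0.9730/(0.427×16.7))]
= (1/0.9730) ln[3.279 × 0.8144] = 1.028 × ln(2.670) = 1.028 × 0.9822 = 1.009 d.
L(t_c) = L₀ e^(−k_1 t_c) = 16.7 × 0.6498 = 10.85 mg/L, and at the critical point k_2 D_c = k_1 L, so D_c = (0.427/1.40) × 10.85 = 3.310 mg/L.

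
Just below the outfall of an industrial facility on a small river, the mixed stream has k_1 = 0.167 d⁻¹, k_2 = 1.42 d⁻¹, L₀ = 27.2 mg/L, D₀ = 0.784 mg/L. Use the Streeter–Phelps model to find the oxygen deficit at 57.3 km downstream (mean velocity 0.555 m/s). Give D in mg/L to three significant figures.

D ≈ 2.45 mg/L

Travel time t = x/v = 57.3 km / (0.555 m/s) = 57300 m / 0.555 m/s = 103200 s = 1.195 d.
k_1 L₀/(k_2−k_1) = 0.167×27.2/(1.42−0.167) = 4.542/1.253 = 3.625 mg/L.
e^(−k_1 t) = e^(−0.167×1.195) = 0.8191; e^(−k_2 t) = e^(−1.42×1.195) = 0.1833.
D = 3.625 × (0.8191 − 0.1833) + 0.784 × 0.1833 = 2.305 + 0.1437 = 2.449 mg/L.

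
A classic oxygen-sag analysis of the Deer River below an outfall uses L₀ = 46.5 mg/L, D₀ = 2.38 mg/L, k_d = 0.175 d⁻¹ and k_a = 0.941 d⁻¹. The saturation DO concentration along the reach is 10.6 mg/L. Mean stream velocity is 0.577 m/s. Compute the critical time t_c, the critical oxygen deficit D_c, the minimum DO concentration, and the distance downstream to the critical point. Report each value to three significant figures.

t_c ≈ 1.86 d; D_c ≈ 6.24 mg/L; min DO ≈ 4.36 mg/L; x_c ≈ 93.0 km

With k_a/k_d = 5.377 and 1 − D₀(k_a−k_d)/(k_d L₀) = 0.7760,
t_c = ln(5.377 × 0.7760) / (0.941 − 0.175) = ln(4.172) / 0.7660 = 1.429/0.7660 = 1.865 d.
D_c = (k_d/k_a) L₀ e^(−k_d t_c) = (0.175/0.941) × 46.5 × e^(−0.175×1.865) = 0.1860 × 46.5 × 0.7215 = 6.240 mg/L.
Minimum DO = C_s − D_c = 10.6 − 6.240 = 4.360 mg/L.
x_c = v t_c = 0.577 m/s × 1.865 d × 86400 s/d = 92970 m ≈ 93.0 km.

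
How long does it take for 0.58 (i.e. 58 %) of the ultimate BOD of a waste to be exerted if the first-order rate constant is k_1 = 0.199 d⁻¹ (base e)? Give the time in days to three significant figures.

t ≈ 4.36 d

y/L₀ = 1 − e^(−k_1 t) = 0.58 ⇒ e^(−k_1 t) = 0.420
t = −ln(0.420) / 0.199 = 0.8675 / 0.199 = 4.359 d.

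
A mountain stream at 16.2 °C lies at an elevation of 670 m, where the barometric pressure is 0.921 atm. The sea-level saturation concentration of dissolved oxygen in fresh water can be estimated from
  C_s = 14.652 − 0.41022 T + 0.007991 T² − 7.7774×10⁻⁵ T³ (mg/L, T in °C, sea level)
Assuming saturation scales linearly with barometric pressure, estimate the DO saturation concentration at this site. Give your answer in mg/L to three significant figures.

C_s ≈ 9.00 mg/L

At sea level: C_s = 14.652 − 0.41022×16.2 + 0.007991×16.2² − 7.7774×10⁻⁵×16.2³ = 9.773 mg/L.
Pressure correction: C_s' = 9.773 × 0.921 = 9.001 mg/L.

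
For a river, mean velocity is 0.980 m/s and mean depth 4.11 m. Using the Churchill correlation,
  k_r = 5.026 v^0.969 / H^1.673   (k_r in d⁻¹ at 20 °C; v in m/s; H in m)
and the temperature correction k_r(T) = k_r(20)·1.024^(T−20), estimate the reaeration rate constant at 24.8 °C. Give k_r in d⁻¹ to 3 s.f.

k_r(20) = 5.026 × 0.980^0.969 / 4.11^1.673 = 5.026 × 0.9806 / 10.64 = 0.4632 d⁻¹.
k_r(24.8) = 0.4632 × 1.024^(24.8−20) = 0.4632 × 1.121 = 0.5190 d⁻¹.

k_r ≈ 0.519 d⁻¹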